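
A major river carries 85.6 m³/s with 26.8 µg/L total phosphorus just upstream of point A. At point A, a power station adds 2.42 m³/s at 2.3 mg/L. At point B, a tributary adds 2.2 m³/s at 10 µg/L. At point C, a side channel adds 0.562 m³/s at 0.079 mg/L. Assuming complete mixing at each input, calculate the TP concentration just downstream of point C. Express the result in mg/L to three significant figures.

0.0873 mg/L

26.8 µg/L = 0.0268 mg/L.
After input A: C = (85.6·0.0268 + 2.42·2.3) / 88.02 = 0.0893 mg/L.
10 µg/L = 0.01 mg/L.
After input B: C = (88.02·0.0893 + 2.2·0.01) / 90.22 = 0.08737 mg/L.
After input C: C = (90.22·0.08737 + 0.562·0.079) / 90.78 = 0.08731 mg/L.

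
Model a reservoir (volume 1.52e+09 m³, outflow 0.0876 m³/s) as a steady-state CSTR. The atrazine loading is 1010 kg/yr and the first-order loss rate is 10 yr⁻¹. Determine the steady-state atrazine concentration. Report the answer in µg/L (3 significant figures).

Outflow Q = 0.0876 m³/s × 3.156e+07 s/yr = 2.764e+06 m³/yr.
Steady-state CSTR mass balance: W = Q·C + k·V·C, so C = W/(Q + kV).
Q + kV = 2.764e+06 + 10·1.52e+09 = 1.52e+10 m³/yr.
C = 1010/1.52e+10 = 6.644e-08 kg/m³ = 6.644e-05 mg/L = 0.06644 µg/L.

0.0664 µg/L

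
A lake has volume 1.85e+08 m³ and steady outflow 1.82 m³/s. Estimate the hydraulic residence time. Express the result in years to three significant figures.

Q = 1.82 m³/s × 3.156e+07 s/yr = 5.743e+07 m³/yr.
Hydraulic residence time τ = V/Q = 1.85e+08/5.743e+07 = 3.221 yr.

3.22 yr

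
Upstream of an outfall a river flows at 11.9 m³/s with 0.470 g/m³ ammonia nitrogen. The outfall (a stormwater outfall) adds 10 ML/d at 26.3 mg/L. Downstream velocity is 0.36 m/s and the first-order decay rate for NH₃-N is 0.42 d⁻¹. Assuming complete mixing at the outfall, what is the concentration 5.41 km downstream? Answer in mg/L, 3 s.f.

0.668 mg/L

10 ML/d = 0.1157 m³/s.
After complete mixing, C₀ = (0.1157·26.3 + 11.9·0.47) / 12.02 = 0.7188 mg/L.
Travel time t = 5410 m / 0.36 m/s = 1.503e+04 s = 0.1739 d.
C = 0.7188·exp(−0.42·0.1739) = 0.7188·0.9296 = 0.6682 mg/L.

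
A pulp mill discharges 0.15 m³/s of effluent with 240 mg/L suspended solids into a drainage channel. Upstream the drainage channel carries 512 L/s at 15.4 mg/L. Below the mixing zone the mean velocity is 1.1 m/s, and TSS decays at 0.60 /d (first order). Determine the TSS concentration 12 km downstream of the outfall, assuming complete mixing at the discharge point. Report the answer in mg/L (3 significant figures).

512 L/s = 0.512 m³/s.
After complete mixing, C₀ = (0.15·240 + 0.512·15.4) / 0.662 = 66.29 mg/L.
Travel time t = 1.2e+04 m / 1.1 m/s = 1.091e+04 s = 0.1263 d.
C = 66.29·exp(−0.60·0.1263) = 66.29·0.927 = 61.45 mg/L.

61.5 mg/L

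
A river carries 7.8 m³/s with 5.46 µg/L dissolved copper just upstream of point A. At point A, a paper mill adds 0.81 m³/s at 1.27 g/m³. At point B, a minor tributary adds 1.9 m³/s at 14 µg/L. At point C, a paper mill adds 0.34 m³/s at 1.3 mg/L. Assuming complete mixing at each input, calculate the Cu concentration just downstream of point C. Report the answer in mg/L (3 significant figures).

5.46 µg/L = 0.00546 mg/L.
After input A: C = (7.8·0.00546 + 0.81·1.27) / 8.61 = 0.1244 mg/L.
14 µg/L = 0.014 mg/L.
After input B: C = (8.61·0.1244 + 1.9·0.014) / 10.51 = 0.1045 mg/L.
After input C: C = (10.51·0.1045 + 0.34·1.3) / 10.85 = 0.1419 mg/L.

0.142 mg/L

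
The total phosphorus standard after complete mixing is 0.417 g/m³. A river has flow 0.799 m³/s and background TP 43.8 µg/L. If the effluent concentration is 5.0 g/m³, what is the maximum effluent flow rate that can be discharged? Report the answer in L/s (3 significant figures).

43.8 µg/L = 0.0438 mg/L.
Mass balance at complete mixing: C_std·(Q_w + Q_r) = Q_w·C_e + Q_r·C_b.
Rearranging, Q_w = Q_r·(C_std − C_b)/(C_e − C_std) = 0.799·(0.417 − 0.0438) / (5 − 0.417) = 0.06506 m³/s.
= 65.06 L/s.

65.1 L/s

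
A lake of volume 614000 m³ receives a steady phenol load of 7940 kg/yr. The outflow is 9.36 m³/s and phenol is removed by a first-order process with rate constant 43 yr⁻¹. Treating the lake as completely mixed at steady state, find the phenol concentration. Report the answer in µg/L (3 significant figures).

24.7 µg/L

Outflow Q = 9.36 m³/s × 3.156e+07 s/yr = 2.954e+08 m³/yr.
Steady-state CSTR mass balance: W = Q·C + k·V·C, so C = W/(Q + kV).
Q + kV = 2.954e+08 + 43·614000 = 3.218e+08 m³/yr.
C = 7940/3.218e+08 = 2.468e-05 kg/m³ = 0.02468 mg/L = 24.68 µg/L.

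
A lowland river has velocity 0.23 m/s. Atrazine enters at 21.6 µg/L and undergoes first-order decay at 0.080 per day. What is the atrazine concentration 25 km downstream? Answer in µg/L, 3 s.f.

Travel time t = 25 km / 0.23 m/s = 2.5e+04/0.23 = 1.087e+05 s = 1.258 d.
First-order decay: C = 21.6·exp(−0.080·1.258) = 21.6·0.9043 = 19.53 µg/L.

19.5 µg/L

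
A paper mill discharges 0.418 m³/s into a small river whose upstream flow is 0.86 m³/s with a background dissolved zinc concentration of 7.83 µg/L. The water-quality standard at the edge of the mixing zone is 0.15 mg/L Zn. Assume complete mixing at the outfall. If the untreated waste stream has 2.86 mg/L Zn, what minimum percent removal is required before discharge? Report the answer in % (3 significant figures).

84.5 %

7.83 µg/L = 0.00783 mg/L.
Mass balance: 0.15·1.278 = 0.418·Cₑ + 0.86·0.00783.
Cₑ = (0.1917 − 0.006734) / 0.418 = 0.4425 mg/L.
Required removal = 1 − 0.4425/2.86 = 84.53 %.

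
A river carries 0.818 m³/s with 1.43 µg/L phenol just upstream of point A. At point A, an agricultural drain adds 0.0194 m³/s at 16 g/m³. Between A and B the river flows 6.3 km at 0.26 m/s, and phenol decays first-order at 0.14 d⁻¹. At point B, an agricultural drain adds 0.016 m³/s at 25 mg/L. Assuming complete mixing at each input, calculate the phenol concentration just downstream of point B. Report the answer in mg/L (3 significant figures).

0.820 mg/L

1.43 µg/L = 0.00143 mg/L.
After input A: C = (0.818·0.00143 + 0.0194·16) / 0.8374 = 0.3721 mg/L.
Over the 6.3 km reach to input B (t = 2.423e+04 s = 0.2804 d), decay gives C = 0.3721·exp(−0.14·0.2804) = 0.3577 mg/L.
After input B: C = (0.8374·0.3577 + 0.016·25) / 0.8534 = 0.8197 mg/L.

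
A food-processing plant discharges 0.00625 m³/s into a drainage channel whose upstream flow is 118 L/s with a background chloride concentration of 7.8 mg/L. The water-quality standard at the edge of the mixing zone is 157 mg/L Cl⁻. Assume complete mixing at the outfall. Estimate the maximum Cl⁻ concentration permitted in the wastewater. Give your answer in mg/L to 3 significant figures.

2970 mg/L

118 L/s = 0.118 m³/s.
Mass balance: 157·0.1243 = 0.00625·Cₑ + 0.118·7.8.
Cₑ = (19.51 − 0.9204) / 0.00625 = 2974 mg/L.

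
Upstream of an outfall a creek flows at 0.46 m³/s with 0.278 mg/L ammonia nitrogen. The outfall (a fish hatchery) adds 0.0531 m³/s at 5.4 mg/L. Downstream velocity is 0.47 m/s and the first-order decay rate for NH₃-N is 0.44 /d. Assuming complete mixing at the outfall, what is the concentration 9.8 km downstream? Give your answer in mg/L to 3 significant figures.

After complete mixing, C₀ = (0.0531·5.4 + 0.46·0.278) / 0.5131 = 0.8081 mg/L.
Travel time t = 9800 m / 0.47 m/s = 2.085e+04 s = 0.2413 d.
C = 0.8081·exp(−0.44·0.2413) = 0.8081·0.8993 = 0.7267 mg/L.

0.727 mg/L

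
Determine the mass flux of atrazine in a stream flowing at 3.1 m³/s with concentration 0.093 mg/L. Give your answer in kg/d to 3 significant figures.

24.9 kg/d

Mass flux = Q·C = 3.1 m³/s × 0.093 g/m³ = 0.2883 g/s.
= 0.2883 g/s × 86.4 = 24.91 kg/d.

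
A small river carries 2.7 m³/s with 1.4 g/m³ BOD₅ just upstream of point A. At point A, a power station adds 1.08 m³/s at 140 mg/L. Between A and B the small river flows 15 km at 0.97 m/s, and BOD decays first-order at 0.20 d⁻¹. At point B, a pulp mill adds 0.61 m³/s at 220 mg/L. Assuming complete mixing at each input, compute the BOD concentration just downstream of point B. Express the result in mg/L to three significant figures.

64.6 mg/L

After input A: C = (2.7·1.4 + 1.08·140) / 3.78 = 41 mg/L.
Over the 15 km reach to input B (t = 1.546e+04 s = 0.179 d), decay gives C = 41·exp(−0.20·0.179) = 39.56 mg/L.
After input B: C = (3.78·39.56 + 0.61·220) / 4.39 = 64.63 mg/L.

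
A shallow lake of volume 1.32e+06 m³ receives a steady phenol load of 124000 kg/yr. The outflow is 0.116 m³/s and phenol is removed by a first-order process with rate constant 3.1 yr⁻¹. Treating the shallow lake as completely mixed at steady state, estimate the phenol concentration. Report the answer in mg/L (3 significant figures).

Outflow Q = 0.116 m³/s × 3.156e+07 s/yr = 3.661e+06 m³/yr.
Steady-state CSTR mass balance: W = Q·C + k·V·C, so C = W/(Q + kV).
Q + kV = 3.661e+06 + 3.1·1.32e+06 = 7.753e+06 m³/yr.
C = 124000/7.753e+06 = 0.01599 kg/m³ = 15.99 mg/L.

16.0 mg/L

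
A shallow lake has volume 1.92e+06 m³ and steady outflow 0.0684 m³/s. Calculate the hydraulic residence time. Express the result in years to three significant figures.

0.889 yr

Q = 0.0684 m³/s × 3.156e+07 s/yr = 2.159e+06 m³/yr.
Hydraulic residence time τ = V/Q = 1.92e+06/2.159e+06 = 0.8895 yr.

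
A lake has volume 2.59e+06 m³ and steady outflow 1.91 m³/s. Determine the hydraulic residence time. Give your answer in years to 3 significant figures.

0.0430 yr

Q = 1.91 m³/s × 3.156e+07 s/yr = 6.028e+07 m³/yr.
Hydraulic residence time τ = V/Q = 2.59e+06/6.028e+07 = 0.04297 yr.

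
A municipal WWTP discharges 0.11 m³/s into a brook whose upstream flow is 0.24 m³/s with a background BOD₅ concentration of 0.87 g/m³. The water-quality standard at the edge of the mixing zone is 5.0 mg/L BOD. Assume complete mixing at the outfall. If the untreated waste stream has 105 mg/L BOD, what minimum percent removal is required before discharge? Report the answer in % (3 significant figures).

Mass balance: 5·0.35 = 0.11·Cₑ + 0.24·0.87.
Cₑ = (1.75 − 0.2088) / 0.11 = 14.01 mg/L.
Required removal = 1 − 14.01/105 = 86.66 %.

86.7 %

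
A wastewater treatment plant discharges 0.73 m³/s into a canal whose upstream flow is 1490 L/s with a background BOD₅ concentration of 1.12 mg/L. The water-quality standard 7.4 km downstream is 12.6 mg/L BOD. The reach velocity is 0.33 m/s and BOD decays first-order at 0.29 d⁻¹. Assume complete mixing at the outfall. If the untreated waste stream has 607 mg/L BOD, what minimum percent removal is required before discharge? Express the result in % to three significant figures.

93.6 %

1490 L/s = 1.49 m³/s.
Travel time to the compliance point: t = 7400/0.33 = 2.242e+04 s = 0.2595 d; decay factor exp(−0.29·0.2595) = 0.9275.
So the concentration just after mixing may be at most 12.6/0.9275 = 13.58 mg/L.
Mass balance: 13.58·2.22 = 0.73·Cₑ + 1.49·1.12.
Cₑ = (30.16 − 1.669) / 0.73 = 39.03 mg/L.
Required removal = 1 − 39.03/607 = 93.57 %.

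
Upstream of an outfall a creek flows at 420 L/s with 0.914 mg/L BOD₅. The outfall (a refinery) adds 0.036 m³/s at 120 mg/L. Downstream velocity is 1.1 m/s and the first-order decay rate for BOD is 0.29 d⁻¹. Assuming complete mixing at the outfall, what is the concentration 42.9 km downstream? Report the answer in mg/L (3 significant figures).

9.05 mg/L

420 L/s = 0.42 m³/s.
After complete mixing, C₀ = (0.036·120 + 0.42·0.914) / 0.456 = 10.32 mg/L.
Travel time t = 4.29e+04 m / 1.1 m/s = 3.9e+04 s = 0.4514 d.
C = 10.32·exp(−0.29·0.4514) = 10.32·0.8773 = 9.05 mg/L.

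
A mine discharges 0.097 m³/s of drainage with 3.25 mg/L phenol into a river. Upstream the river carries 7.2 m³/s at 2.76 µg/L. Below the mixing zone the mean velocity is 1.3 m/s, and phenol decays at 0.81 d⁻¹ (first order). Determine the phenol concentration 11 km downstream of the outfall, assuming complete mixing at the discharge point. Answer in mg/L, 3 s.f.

2.76 µg/L = 0.00276 mg/L.
After complete mixing, C₀ = (0.097·3.25 + 7.2·0.00276) / 7.297 = 0.04593 mg/L.
Travel time t = 1.1e+04 m / 1.3 m/s = 8462 s = 0.09793 d.
C = 0.04593·exp(−0.81·0.09793) = 0.04593·0.9237 = 0.04242 mg/L.

0.0424 mg/L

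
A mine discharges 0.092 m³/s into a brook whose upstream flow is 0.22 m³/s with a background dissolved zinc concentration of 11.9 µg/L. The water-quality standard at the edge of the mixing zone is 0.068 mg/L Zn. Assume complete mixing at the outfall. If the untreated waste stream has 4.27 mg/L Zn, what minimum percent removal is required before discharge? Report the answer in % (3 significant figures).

11.9 µg/L = 0.0119 mg/L.
Mass balance: 0.068·0.312 = 0.092·Cₑ + 0.22·0.0119.
Cₑ = (0.02122 − 0.002618) / 0.092 = 0.2022 mg/L.
Required removal = 1 − 0.2022/4.27 = 95.27 %.

95.3 %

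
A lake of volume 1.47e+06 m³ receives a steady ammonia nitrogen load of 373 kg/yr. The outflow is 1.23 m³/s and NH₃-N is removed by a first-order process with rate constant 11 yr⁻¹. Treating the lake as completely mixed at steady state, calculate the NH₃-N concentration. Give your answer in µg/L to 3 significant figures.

Outflow Q = 1.23 m³/s × 3.156e+07 s/yr = 3.882e+07 m³/yr.
Steady-state CSTR mass balance: W = Q·C + k·V·C, so C = W/(Q + kV).
Q + kV = 3.882e+07 + 11·1.47e+06 = 5.499e+07 m³/yr.
C = 373/5.499e+07 = 6.784e-06 kg/m³ = 0.006784 mg/L = 6.784 µg/L.

6.78 µg/L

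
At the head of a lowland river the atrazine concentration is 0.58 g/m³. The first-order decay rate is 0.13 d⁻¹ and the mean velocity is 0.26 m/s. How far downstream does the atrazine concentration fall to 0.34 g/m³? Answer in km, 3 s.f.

From C = C₀·e^(−kt), t = ln(C₀/C)/k = ln(0.58/0.34)/0.13 = 0.5341/0.13 = 4.108 d.
Distance = v·t = 0.26 m/s × 3.55e+05 s = 9.229e+04 m = 92.29 km.

92.3 km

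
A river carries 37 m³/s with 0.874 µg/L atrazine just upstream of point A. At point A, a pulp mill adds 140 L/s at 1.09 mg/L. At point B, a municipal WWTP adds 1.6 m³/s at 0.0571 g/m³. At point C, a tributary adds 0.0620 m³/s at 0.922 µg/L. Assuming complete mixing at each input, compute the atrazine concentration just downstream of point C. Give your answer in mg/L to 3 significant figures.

0.00712 mg/L

0.874 µg/L = 0.000874 mg/L.
140 L/s = 0.14 m³/s.
After input A: C = (37·0.000874 + 0.14·1.09) / 37.14 = 0.004979 mg/L.
After input B: C = (37.14·0.004979 + 1.6·0.0571) / 38.74 = 0.007132 mg/L.
0.922 µg/L = 0.000922 mg/L.
After input C: C = (38.74·0.007132 + 0.062·0.000922) / 38.8 = 0.007122 mg/L.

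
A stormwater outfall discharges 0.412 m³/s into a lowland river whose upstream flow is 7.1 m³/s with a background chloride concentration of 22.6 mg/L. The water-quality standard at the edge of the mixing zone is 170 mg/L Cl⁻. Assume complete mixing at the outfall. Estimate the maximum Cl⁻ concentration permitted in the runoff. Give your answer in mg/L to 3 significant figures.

Mass balance: 170·7.512 = 0.412·Cₑ + 7.1·22.6.
Cₑ = (1277 − 160.5) / 0.412 = 2710 mg/L.

2710 mg/L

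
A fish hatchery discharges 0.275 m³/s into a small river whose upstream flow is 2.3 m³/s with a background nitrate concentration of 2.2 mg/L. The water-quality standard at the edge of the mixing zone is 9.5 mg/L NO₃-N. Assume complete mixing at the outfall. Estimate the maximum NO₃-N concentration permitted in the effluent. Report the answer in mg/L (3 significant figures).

Mass balance: 9.5·2.575 = 0.275·Cₑ + 2.3·2.2.
Cₑ = (24.46 − 5.06) / 0.275 = 70.55 mg/L.

70.6 mg/L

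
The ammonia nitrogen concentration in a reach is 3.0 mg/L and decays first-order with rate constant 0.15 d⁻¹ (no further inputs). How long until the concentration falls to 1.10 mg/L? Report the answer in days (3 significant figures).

6.69 d

t = ln(C₀/C)/k = ln(3.0/1.10)/0.15 = 1.003/0.15 = 6.689 d.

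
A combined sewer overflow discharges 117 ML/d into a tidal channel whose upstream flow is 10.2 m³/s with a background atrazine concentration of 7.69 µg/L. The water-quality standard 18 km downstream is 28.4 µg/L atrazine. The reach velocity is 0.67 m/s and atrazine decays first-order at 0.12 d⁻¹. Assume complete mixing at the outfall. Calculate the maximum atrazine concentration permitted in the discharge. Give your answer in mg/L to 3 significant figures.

0.194 mg/L

117 ML/d = 1.354 m³/s.
7.69 µg/L = 0.00769 mg/L.
28.4 µg/L = 0.0284 mg/L.
Travel time to the compliance point: t = 1.8e+04/0.67 = 2.687e+04 s = 0.3109 d; decay factor exp(−0.12·0.3109) = 0.9634.
So the concentration just after mixing may be at most 0.0284/0.9634 = 0.02948 mg/L.
Mass balance: 0.02948·11.55 = 1.354·Cₑ + 10.2·0.00769.
Cₑ = (0.3406 − 0.07844) / 1.354 = 0.1936 mg/L.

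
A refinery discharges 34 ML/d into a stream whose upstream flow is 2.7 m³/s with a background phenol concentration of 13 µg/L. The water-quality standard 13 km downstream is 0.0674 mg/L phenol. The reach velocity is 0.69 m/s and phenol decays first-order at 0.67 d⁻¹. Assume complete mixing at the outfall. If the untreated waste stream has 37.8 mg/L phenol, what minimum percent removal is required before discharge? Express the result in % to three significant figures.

34 ML/d = 0.3935 m³/s.
13 µg/L = 0.013 mg/L.
Travel time to the compliance point: t = 1.3e+04/0.69 = 1.884e+04 s = 0.2181 d; decay factor exp(−0.67·0.2181) = 0.8641.
So the concentration just after mixing may be at most 0.0674/0.8641 = 0.078 mg/L.
Mass balance: 0.078·3.094 = 0.3935·Cₑ + 2.7·0.013.
Cₑ = (0.2413 − 0.0351) / 0.3935 = 0.524 mg/L.
Required removal = 1 − 0.524/37.8 = 98.61 %.

98.6 %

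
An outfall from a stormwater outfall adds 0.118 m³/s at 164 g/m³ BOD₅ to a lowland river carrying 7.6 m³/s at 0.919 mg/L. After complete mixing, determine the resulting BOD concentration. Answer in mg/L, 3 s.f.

Conservation of mass across the mixing zone: C = (0.118·164 + 7.6·0.919) / (0.118 + 7.6) = 26.34/7.718 = 3.412 mg/L.

3.41 mg/L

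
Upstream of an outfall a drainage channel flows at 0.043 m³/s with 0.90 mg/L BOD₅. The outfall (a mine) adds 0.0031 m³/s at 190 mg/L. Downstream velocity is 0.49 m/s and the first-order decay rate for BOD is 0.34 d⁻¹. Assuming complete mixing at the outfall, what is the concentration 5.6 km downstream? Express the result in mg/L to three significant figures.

13.0 mg/L

After complete mixing, C₀ = (0.0031·190 + 0.043·0.9) / 0.0461 = 13.62 mg/L.
Travel time t = 5600 m / 0.49 m/s = 1.143e+04 s = 0.1323 d.
C = 13.62·exp(−0.34·0.1323) = 13.62·0.956 = 13.02 mg/L.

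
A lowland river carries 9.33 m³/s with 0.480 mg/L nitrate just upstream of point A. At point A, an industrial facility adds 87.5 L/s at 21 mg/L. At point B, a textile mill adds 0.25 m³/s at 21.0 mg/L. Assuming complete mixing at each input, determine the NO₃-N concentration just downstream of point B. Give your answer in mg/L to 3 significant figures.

1.20 mg/L

87.5 L/s = 0.0875 m³/s.
After input A: C = (9.33·0.48 + 0.0875·21) / 9.418 = 0.6707 mg/L.
After input B: C = (9.418·0.6707 + 0.25·21) / 9.668 = 1.196 mg/L.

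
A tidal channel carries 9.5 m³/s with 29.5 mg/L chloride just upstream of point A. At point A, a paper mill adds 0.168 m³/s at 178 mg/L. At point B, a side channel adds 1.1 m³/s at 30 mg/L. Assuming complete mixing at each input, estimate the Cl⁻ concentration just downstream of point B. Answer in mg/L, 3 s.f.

31.9 mg/L

After input A: C = (9.5·29.5 + 0.168·178) / 9.668 = 32.08 mg/L.
After input B: C = (9.668·32.08 + 1.1·30) / 10.77 = 31.87 mg/L.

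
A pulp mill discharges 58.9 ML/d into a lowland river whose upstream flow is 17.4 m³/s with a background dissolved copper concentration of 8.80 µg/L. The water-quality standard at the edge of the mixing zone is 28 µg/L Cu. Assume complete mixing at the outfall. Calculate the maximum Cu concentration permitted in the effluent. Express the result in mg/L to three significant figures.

58.9 ML/d = 0.6817 m³/s.
8.80 µg/L = 0.0088 mg/L.
28 µg/L = 0.028 mg/L.
Mass balance: 0.028·18.08 = 0.6817·Cₑ + 17.4·0.0088.
Cₑ = (0.5063 − 0.1531) / 0.6817 = 0.5181 mg/L.

0.518 mg/L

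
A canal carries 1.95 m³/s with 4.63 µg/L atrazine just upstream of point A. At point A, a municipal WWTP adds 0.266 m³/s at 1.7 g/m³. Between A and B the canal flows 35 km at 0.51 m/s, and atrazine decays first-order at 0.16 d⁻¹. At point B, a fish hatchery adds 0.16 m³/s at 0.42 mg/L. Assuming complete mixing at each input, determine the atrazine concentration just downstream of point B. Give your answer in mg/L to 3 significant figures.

4.63 µg/L = 0.00463 mg/L.
After input A: C = (1.95·0.00463 + 0.266·1.7) / 2.216 = 0.2081 mg/L.
Over the 35 km reach to input B (t = 6.863e+04 s = 0.7943 d), decay gives C = 0.2081·exp(−0.16·0.7943) = 0.1833 mg/L.
After input B: C = (2.216·0.1833 + 0.16·0.42) / 2.376 = 0.1992 mg/L.

0.199 mg/L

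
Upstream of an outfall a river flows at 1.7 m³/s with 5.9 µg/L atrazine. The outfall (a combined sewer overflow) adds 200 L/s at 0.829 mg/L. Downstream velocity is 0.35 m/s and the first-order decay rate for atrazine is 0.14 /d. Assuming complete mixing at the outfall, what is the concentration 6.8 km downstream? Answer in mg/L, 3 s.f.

0.0897 mg/L

200 L/s = 0.2 m³/s.
5.9 µg/L = 0.0059 mg/L.
After complete mixing, C₀ = (0.2·0.829 + 1.7·0.0059) / 1.9 = 0.09254 mg/L.
Travel time t = 6800 m / 0.35 m/s = 1.943e+04 s = 0.2249 d.
C = 0.09254·exp(−0.14·0.2249) = 0.09254·0.969 = 0.08967 mg/L.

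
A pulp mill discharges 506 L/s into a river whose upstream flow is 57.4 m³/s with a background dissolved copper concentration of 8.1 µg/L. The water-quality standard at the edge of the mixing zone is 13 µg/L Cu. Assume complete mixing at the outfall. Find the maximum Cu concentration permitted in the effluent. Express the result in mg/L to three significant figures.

0.569 mg/L

506 L/s = 0.506 m³/s.
8.1 µg/L = 0.0081 mg/L.
13 µg/L = 0.013 mg/L.
Mass balance: 0.013·57.91 = 0.506·Cₑ + 57.4·0.0081.
Cₑ = (0.7528 − 0.4649) / 0.506 = 0.5688 mg/L.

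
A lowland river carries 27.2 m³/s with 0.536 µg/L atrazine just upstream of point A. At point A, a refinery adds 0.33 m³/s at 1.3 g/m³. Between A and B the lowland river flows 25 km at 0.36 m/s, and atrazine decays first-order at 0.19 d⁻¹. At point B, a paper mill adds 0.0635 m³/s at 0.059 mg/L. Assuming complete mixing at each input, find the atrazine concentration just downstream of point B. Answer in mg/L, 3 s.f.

0.536 µg/L = 0.000536 mg/L.
After input A: C = (27.2·0.000536 + 0.33·1.3) / 27.53 = 0.01611 mg/L.
Over the 25 km reach to input B (t = 6.944e+04 s = 0.8038 d), decay gives C = 0.01611·exp(−0.19·0.8038) = 0.01383 mg/L.
After input B: C = (27.53·0.01383 + 0.0635·0.059) / 27.59 = 0.01393 mg/L.

0.0139 mg/L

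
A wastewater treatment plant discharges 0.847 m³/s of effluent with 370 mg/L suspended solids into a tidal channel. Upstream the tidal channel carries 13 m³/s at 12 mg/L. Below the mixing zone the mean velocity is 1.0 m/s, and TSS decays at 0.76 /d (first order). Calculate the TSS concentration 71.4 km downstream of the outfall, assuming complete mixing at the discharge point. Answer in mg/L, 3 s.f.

18.1 mg/L

After complete mixing, C₀ = (0.847·370 + 13·12) / 13.85 = 33.9 mg/L.
Travel time t = 7.14e+04 m / 1.0 m/s = 7.14e+04 s = 0.8264 d.
C = 33.9·exp(−0.76·0.8264) = 33.9·0.5336 = 18.09 mg/L.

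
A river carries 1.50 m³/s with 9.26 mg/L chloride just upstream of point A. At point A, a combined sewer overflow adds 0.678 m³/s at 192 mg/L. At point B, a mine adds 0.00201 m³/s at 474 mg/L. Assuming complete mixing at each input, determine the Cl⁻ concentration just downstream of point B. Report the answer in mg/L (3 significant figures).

After input A: C = (1.5·9.26 + 0.678·192) / 2.178 = 66.15 mg/L.
After input B: C = (2.178·66.15 + 0.00201·474) / 2.18 = 66.52 mg/L.

66.5 mg/L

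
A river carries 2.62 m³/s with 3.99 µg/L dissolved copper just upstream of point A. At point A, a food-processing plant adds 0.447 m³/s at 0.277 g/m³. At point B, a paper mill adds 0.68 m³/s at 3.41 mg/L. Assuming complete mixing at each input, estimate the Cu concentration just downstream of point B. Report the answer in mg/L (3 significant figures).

0.655 mg/L

3.99 µg/L = 0.00399 mg/L.
After input A: C = (2.62·0.00399 + 0.447·0.277) / 3.067 = 0.04378 mg/L.
After input B: C = (3.067·0.04378 + 0.68·3.41) / 3.747 = 0.6547 mg/L.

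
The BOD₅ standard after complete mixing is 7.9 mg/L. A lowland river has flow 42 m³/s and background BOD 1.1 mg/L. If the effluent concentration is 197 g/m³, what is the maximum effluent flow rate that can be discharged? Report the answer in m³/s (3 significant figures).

Mass balance at complete mixing: C_std·(Q_w + Q_r) = Q_w·C_e + Q_r·C_b.
Rearranging, Q_w = Q_r·(C_std − C_b)/(C_e − C_std) = 42·(7.9 − 1.1) / (197 − 7.9) = 1.51 m³/s.

1.51 m³/s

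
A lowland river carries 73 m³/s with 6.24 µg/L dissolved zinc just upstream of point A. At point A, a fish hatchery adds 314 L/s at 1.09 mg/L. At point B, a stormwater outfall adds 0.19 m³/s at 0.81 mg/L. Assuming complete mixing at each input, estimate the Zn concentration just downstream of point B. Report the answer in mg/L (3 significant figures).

0.0129 mg/L

6.24 µg/L = 0.00624 mg/L.
314 L/s = 0.314 m³/s.
After input A: C = (73·0.00624 + 0.314·1.09) / 73.31 = 0.01088 mg/L.
After input B: C = (73.31·0.01088 + 0.19·0.81) / 73.5 = 0.01295 mg/L.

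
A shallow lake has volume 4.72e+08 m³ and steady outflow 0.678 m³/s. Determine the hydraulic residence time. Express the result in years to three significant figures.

Q = 0.678 m³/s × 3.156e+07 s/yr = 2.14e+07 m³/yr.
Hydraulic residence time τ = V/Q = 4.72e+08/2.14e+07 = 22.06 yr.

22.1 yr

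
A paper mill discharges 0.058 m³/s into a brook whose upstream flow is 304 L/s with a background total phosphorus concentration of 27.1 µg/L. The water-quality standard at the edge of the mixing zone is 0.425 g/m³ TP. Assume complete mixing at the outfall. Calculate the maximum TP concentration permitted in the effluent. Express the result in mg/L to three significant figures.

2.51 mg/L

304 L/s = 0.304 m³/s.
27.1 µg/L = 0.0271 mg/L.
Mass balance: 0.425·0.362 = 0.058·Cₑ + 0.304·0.0271.
Cₑ = (0.1538 − 0.008238) / 0.058 = 2.511 mg/L.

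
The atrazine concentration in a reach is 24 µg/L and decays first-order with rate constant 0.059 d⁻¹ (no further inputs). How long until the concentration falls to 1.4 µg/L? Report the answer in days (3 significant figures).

48.2 d

t = ln(C₀/C)/k = ln(24/1.4)/0.059 = 2.842/0.059 = 48.16 d.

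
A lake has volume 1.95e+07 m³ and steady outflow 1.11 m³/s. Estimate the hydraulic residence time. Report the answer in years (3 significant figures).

Q = 1.11 m³/s × 3.156e+07 s/yr = 3.503e+07 m³/yr.
Hydraulic residence time τ = V/Q = 1.95e+07/3.503e+07 = 0.5567 yr.

0.557 yr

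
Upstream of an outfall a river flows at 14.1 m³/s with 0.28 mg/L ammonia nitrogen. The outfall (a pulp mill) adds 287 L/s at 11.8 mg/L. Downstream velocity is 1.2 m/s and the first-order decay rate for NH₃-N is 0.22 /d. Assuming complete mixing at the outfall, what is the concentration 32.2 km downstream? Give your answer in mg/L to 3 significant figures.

287 L/s = 0.287 m³/s.
After complete mixing, C₀ = (0.287·11.8 + 14.1·0.28) / 14.39 = 0.5098 mg/L.
Travel time t = 3.22e+04 m / 1.2 m/s = 2.683e+04 s = 0.3106 d.
C = 0.5098·exp(−0.22·0.3106) = 0.5098·0.934 = 0.4761 mg/L.

0.476 mg/L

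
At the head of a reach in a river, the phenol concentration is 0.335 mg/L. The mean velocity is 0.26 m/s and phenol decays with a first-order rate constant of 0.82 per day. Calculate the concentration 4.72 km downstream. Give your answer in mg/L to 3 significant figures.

Travel time t = 4.72 km / 0.26 m/s = 4720/0.26 = 1.815e+04 s = 0.2101 d.
First-order decay: C = 0.335·exp(−0.82·0.2101) = 0.335·0.8417 = 0.282 mg/L.

0.282 mg/L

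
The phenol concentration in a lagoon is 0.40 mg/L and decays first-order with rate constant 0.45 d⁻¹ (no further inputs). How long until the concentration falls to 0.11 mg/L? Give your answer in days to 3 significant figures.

2.87 d

t = ln(C₀/C)/k = ln(0.40/0.11)/0.45 = 1.291/0.45 = 2.869 d.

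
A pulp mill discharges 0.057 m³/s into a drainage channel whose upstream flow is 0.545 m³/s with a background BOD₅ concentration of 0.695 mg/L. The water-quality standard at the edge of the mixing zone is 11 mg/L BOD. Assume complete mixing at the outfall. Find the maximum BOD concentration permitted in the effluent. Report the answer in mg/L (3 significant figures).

110 mg/L

Mass balance: 11·0.602 = 0.057·Cₑ + 0.545·0.695.
Cₑ = (6.622 − 0.3788) / 0.057 = 109.5 mg/L.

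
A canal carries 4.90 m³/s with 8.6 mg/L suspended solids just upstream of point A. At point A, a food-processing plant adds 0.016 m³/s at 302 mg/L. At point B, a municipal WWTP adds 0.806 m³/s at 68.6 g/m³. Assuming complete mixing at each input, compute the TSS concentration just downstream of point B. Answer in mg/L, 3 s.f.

17.9 mg/L

After input A: C = (4.9·8.6 + 0.016·302) / 4.916 = 9.555 mg/L.
After input B: C = (4.916·9.555 + 0.806·68.6) / 5.722 = 17.87 mg/L.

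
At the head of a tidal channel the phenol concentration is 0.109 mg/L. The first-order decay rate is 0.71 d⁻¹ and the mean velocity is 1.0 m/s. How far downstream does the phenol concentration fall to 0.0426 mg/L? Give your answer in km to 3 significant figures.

From C = C₀·e^(−kt), t = ln(C₀/C)/k = ln(0.109/0.0426)/0.71 = 0.9395/0.71 = 1.323 d.
Distance = v·t = 1.0 m/s × 1.143e+05 s = 1.143e+05 m = 114.3 km.

114 km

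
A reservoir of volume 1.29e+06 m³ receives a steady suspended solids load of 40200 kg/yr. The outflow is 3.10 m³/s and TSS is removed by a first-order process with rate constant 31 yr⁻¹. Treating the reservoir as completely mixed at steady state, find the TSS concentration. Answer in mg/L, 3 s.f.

Outflow Q = 3.10 m³/s × 3.156e+07 s/yr = 9.783e+07 m³/yr.
Steady-state CSTR mass balance: W = Q·C + k·V·C, so C = W/(Q + kV).
Q + kV = 9.783e+07 + 31·1.29e+06 = 1.378e+08 m³/yr.
C = 40200/1.378e+08 = 0.0002917 kg/m³ = 0.2917 mg/L.

0.292 mg/L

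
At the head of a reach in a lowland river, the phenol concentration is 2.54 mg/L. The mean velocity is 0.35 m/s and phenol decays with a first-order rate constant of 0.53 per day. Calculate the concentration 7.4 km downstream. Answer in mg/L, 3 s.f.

2.23 mg/L

Travel time t = 7.4 km / 0.35 m/s = 7400/0.35 = 2.114e+04 s = 0.2447 d.
First-order decay: C = 2.54·exp(−0.53·0.2447) = 2.54·0.8784 = 2.231 mg/L.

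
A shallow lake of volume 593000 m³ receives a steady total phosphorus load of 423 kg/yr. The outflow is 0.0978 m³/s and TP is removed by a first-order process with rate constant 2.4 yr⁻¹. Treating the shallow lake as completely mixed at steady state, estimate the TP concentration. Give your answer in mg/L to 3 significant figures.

Outflow Q = 0.0978 m³/s × 3.156e+07 s/yr = 3.086e+06 m³/yr.
Steady-state CSTR mass balance: W = Q·C + k·V·C, so C = W/(Q + kV).
Q + kV = 3.086e+06 + 2.4·593000 = 4.51e+06 m³/yr.
C = 423/4.51e+06 = 9.38e-05 kg/m³ = 0.0938 mg/L.

0.0938 mg/L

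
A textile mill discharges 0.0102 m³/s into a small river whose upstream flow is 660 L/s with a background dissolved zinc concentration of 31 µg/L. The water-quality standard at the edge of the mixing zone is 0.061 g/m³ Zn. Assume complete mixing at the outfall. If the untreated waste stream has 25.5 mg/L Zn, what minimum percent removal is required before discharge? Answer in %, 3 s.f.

92.1 %

660 L/s = 0.66 m³/s.
31 µg/L = 0.031 mg/L.
Mass balance: 0.061·0.6702 = 0.0102·Cₑ + 0.66·0.031.
Cₑ = (0.04088 − 0.02046) / 0.0102 = 2.002 mg/L.
Required removal = 1 − 2.002/25.5 = 92.15 %.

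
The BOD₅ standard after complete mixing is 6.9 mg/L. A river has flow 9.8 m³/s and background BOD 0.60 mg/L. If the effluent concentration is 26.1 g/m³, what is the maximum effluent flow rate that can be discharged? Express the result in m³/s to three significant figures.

3.22 m³/s

Mass balance at complete mixing: C_std·(Q_w + Q_r) = Q_w·C_e + Q_r·C_b.
Rearranging, Q_w = Q_r·(C_std − C_b)/(C_e − C_std) = 9.8·(6.9 − 0.6) / (26.1 − 6.9) = 3.216 m³/s.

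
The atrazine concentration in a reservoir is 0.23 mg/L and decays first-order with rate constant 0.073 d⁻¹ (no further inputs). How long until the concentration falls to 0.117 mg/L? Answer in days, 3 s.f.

t = ln(C₀/C)/k = ln(0.23/0.117)/0.073 = 0.6759/0.073 = 9.259 d.

9.26 d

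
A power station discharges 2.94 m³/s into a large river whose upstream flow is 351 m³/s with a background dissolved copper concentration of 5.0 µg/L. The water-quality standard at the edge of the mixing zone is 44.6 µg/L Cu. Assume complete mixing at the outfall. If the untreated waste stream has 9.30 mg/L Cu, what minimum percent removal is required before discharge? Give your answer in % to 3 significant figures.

48.7 %

5.0 µg/L = 0.005 mg/L.
44.6 µg/L = 0.0446 mg/L.
Mass balance: 0.0446·353.9 = 2.94·Cₑ + 351·0.005.
Cₑ = (15.79 − 1.755) / 2.94 = 4.772 mg/L.
Required removal = 1 − 4.772/9.30 = 48.68 %.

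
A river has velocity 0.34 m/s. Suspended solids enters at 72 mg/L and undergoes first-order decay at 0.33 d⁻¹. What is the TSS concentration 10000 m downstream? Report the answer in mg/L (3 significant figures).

Travel time t = 10000 m / 0.34 m/s = 1e+04/0.34 = 2.941e+04 s = 0.3404 d.
First-order decay: C = 72·exp(−0.33·0.3404) = 72·0.8937 = 64.35 mg/L.

64.3 mg/L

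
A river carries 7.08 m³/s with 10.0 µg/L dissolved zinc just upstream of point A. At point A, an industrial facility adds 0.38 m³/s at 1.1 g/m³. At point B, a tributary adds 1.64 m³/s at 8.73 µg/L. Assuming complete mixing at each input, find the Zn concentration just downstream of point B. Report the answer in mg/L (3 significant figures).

10.0 µg/L = 0.01 mg/L.
After input A: C = (7.08·0.01 + 0.38·1.1) / 7.46 = 0.06552 mg/L.
8.73 µg/L = 0.00873 mg/L.
After input B: C = (7.46·0.06552 + 1.64·0.00873) / 9.1 = 0.05529 mg/L.

0.0553 mg/L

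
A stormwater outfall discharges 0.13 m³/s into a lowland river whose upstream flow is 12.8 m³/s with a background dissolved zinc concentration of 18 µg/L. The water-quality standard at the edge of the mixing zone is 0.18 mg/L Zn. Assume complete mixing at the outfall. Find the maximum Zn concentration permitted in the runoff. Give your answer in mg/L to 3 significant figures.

18 µg/L = 0.018 mg/L.
Mass balance: 0.18·12.93 = 0.13·Cₑ + 12.8·0.018.
Cₑ = (2.327 − 0.2304) / 0.13 = 16.13 mg/L.

16.1 mg/L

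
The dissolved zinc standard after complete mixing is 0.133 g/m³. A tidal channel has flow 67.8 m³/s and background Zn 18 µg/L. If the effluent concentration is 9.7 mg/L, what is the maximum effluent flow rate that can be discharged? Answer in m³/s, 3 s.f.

0.815 m³/s

18 µg/L = 0.018 mg/L.
Mass balance at complete mixing: C_std·(Q_w + Q_r) = Q_w·C_e + Q_r·C_b.
Rearranging, Q_w = Q_r·(C_std − C_b)/(C_e − C_std) = 67.8·(0.133 − 0.018) / (9.7 − 0.133) = 0.815 m³/s.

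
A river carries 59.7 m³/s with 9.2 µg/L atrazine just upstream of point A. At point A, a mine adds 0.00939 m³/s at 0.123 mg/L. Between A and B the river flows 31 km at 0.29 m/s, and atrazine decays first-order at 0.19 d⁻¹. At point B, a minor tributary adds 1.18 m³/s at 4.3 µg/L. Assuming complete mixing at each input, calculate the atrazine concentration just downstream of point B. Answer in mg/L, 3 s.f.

9.2 µg/L = 0.0092 mg/L.
After input A: C = (59.7·0.0092 + 0.00939·0.123) / 59.71 = 0.009218 mg/L.
Over the 31 km reach to input B (t = 1.069e+05 s = 1.237 d), decay gives C = 0.009218·exp(−0.19·1.237) = 0.007287 mg/L.
4.3 µg/L = 0.0043 mg/L.
After input B: C = (59.71·0.007287 + 1.18·0.0043) / 60.89 = 0.007229 mg/L.

0.00723 mg/L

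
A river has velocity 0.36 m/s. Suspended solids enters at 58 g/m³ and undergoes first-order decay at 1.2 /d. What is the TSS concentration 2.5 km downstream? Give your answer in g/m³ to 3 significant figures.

Travel time t = 2.5 km / 0.36 m/s = 2500/0.36 = 6944 s = 0.08038 d.
First-order decay: C = 58·exp(−1.2·0.08038) = 58·0.9081 = 52.67 g/m³.

52.7 g/m³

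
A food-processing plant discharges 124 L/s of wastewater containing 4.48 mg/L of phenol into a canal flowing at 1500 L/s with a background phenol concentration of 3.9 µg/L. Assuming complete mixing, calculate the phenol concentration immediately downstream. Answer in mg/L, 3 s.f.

0.346 mg/L

124 L/s = 0.124 m³/s.
1500 L/s = 1.5 m³/s.
3.9 µg/L = 0.0039 mg/L.
Conservation of mass across the mixing zone: C = (0.124·4.48 + 1.5·0.0039) / (0.124 + 1.5) = 0.5614/1.624 = 0.3457 mg/L.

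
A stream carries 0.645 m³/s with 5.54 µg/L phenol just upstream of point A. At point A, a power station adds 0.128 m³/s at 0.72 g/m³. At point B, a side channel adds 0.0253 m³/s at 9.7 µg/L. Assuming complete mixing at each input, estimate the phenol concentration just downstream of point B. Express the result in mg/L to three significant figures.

0.120 mg/L

5.54 µg/L = 0.00554 mg/L.
After input A: C = (0.645·0.00554 + 0.128·0.72) / 0.773 = 0.1238 mg/L.
9.7 µg/L = 0.0097 mg/L.
After input B: C = (0.773·0.1238 + 0.0253·0.0097) / 0.7983 = 0.1202 mg/L.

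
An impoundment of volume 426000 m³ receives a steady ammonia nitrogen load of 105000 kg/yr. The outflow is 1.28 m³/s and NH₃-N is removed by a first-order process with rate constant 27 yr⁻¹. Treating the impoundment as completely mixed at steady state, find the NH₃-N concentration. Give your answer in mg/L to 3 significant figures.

2.02 mg/L

Outflow Q = 1.28 m³/s × 3.156e+07 s/yr = 4.039e+07 m³/yr.
Steady-state CSTR mass balance: W = Q·C + k·V·C, so C = W/(Q + kV).
Q + kV = 4.039e+07 + 27·426000 = 5.19e+07 m³/yr.
C = 105000/5.19e+07 = 0.002023 kg/m³ = 2.023 mg/L.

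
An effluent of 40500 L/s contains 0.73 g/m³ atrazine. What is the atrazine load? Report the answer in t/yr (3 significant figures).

40500 L/s = 40.5 m³/s.
Mass flux = Q·C = 40.5 m³/s × 0.73 g/m³ = 29.56 g/s.
= 29.56 g/s × 31.56 = 933 t/yr.

933 t/yr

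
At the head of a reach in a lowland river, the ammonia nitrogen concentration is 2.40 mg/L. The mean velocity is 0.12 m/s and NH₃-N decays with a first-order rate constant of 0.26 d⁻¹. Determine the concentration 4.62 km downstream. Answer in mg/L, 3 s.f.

2.14 mg/L

Travel time t = 4.62 km / 0.12 m/s = 4620/0.12 = 3.85e+04 s = 0.4456 d.
First-order decay: C = 2.40·exp(−0.26·0.4456) = 2.40·0.8906 = 2.137 mg/L.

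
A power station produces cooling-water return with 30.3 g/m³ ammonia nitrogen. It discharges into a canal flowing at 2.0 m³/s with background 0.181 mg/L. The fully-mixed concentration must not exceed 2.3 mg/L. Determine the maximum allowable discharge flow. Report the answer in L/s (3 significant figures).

151 L/s

Mass balance at complete mixing: C_std·(Q_w + Q_r) = Q_w·C_e + Q_r·C_b.
Rearranging, Q_w = Q_r·(C_std − C_b)/(C_e − C_std) = 2.0·(2.3 − 0.181) / (30.3 − 2.3) = 0.1514 m³/s.
= 151.4 L/s.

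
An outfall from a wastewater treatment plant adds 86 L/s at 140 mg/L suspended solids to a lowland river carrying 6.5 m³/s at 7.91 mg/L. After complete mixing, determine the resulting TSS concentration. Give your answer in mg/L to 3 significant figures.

9.63 mg/L

86 L/s = 0.086 m³/s.
By mass balance at complete mixing, C = (0.086·140 + 6.5·7.91) / (0.086 + 6.5) = 63.45/6.586 = 9.635 mg/L.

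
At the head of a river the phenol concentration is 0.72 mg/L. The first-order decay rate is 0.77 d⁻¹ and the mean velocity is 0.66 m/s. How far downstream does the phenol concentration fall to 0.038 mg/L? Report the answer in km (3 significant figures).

218 km

From C = C₀·e^(−kt), t = ln(C₀/C)/k = ln(0.72/0.038)/0.77 = 2.942/0.77 = 3.82 d.
Distance = v·t = 0.66 m/s × 3.301e+05 s = 2.179e+05 m = 217.9 km.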